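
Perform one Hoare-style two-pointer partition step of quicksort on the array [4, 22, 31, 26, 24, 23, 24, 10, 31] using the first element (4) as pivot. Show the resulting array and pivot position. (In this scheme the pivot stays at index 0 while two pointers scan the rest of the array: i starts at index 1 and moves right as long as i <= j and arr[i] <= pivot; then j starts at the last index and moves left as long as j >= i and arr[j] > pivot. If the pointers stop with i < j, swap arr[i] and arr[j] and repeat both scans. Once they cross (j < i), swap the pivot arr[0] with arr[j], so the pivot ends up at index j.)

Hoare-style two-pointer partition with pivot = 4:

Initial array: [4, 22, 31, 26, 24, 23, 24, 10, 31]

Pointers start at i = 1, j = 8.
i ends at 1, j ends at 0: the pointers have crossed (j < i), so scanning stops.

j = 0, so swapping arr[0] with arr[j] leaves the pivot at position 0: [4, 22, 31, 26, 24, 23, 24, 10, 31]
Pivot position: 0

After partitioning with pivot 4, the array becomes [4, 22, 31, 26, 24, 23, 24, 10, 31]. The pivot is placed at index 0. All elements to the left of the pivot are <= 4, and all elements to the right are > 4.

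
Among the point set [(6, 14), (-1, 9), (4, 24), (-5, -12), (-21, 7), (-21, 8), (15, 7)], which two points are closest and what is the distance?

Computing all pairwise distances among 7 points:

d((6, 14), (-1, 9)) = 8.6023
d((6, 14), (4, 24)) = 10.198
d((6, 14), (-5, -12)) = 28.2312
d((6, 14), (-21, 7)) = 27.8927
d((6, 14), (-21, 8)) = 27.6586
d((6, 14), (15, 7)) = 11.4018
d((-1, 9), (4, 24)) = 15.8114
d((-1, 9), (-5, -12)) = 21.3776
d((-1, 9), (-21, 7)) = 20.0998
d((-1, 9), (-21, 8)) = 20.025
d((-1, 9), (15, 7)) = 16.1245
d((4, 24), (-5, -12)) = 37.108
d((4, 24), (-21, 7)) = 30.2324
d((4, 24), (-21, 8)) = 29.6816
d((4, 24), (15, 7)) = 20.2485
d((-5, -12), (-21, 7)) = 24.8395
d((-5, -12), (-21, 8)) = 25.6125
d((-5, -12), (15, 7)) = 27.5862
d((-21, 7), (-21, 8)) = 1.0 <-- minimum
d((-21, 7), (15, 7)) = 36.0
d((-21, 8), (15, 7)) = 36.0139

Closest pair: (-21, 7) and (-21, 8) with distance 1.0

The closest pair is (-21, 7) and (-21, 8) with Euclidean distance 1.0. For 7 points, brute-force pairwise comparison is shown above. For large n, the divide-and-conquer algorithm (sort by x, recurse on halves, check the dividing strip) achieves O(n log n).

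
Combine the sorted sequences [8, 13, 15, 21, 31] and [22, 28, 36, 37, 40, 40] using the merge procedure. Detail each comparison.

Merging process:

Compare 8 vs 22: take 8 from left. Merged: [8]
Compare 13 vs 22: take 13 from left. Merged: [8, 13]
Compare 15 vs 22: take 15 from left. Merged: [8, 13, 15]
Compare 21 vs 22: take 21 from left. Merged: [8, 13, 15, 21]
Compare 31 vs 22: take 22 from right. Merged: [8, 13, 15, 21, 22]
Compare 31 vs 28: take 28 from right. Merged: [8, 13, 15, 21, 22, 28]
Compare 31 vs 36: take 31 from left. Merged: [8, 13, 15, 21, 22, 28, 31]
Append remaining from right: [36, 37, 40, 40]. Merged: [8, 13, 15, 21, 22, 28, 31, 36, 37, 40, 40]

Final merged array: [8, 13, 15, 21, 22, 28, 31, 36, 37, 40, 40]
Total comparisons: 7

The merged array is [8, 13, 15, 21, 22, 28, 31, 36, 37, 40, 40], requiring 7 comparisons. The merge step runs in O(n) time where n is the total number of elements.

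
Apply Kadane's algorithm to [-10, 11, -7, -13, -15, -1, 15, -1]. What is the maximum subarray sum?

Using Kadane's algorithm on [-10, 11, -7, -13, -15, -1, 15, -1]:

Scanning through the array:
Position 1 (value 11): max_ending_here = 11, max_so_far = 11
Position 2 (value -7): max_ending_here = 4, max_so_far = 11
Position 3 (value -13): max_ending_here = -9, max_so_far = 11
Position 4 (value -15): max_ending_here = -15, max_so_far = 11
Position 5 (value -1): max_ending_here = -1, max_so_far = 11
Position 6 (value 15): max_ending_here = 15, max_so_far = 15
Position 7 (value -1): max_ending_here = 14, max_so_far = 15

Maximum subarray: [15]
Maximum sum: 15

The maximum subarray is [15] with sum 15. This subarray runs from index 6 to index 6.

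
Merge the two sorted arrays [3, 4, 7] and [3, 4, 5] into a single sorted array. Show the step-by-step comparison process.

Merging process:

Compare 3 vs 3: take 3 from left. Merged: [3]
Compare 4 vs 3: take 3 from right. Merged: [3, 3]
Compare 4 vs 4: take 4 from left. Merged: [3, 3, 4]
Compare 7 vs 4: take 4 from right. Merged: [3, 3, 4, 4]
Compare 7 vs 5: take 5 from right. Merged: [3, 3, 4, 4, 5]
Append remaining from left: [7]. Merged: [3, 3, 4, 4, 5, 7]

Final merged array: [3, 3, 4, 4, 5, 7]
Total comparisons: 5

The merged array is [3, 3, 4, 4, 5, 7], requiring 5 comparisons. The merge step runs in O(n) time where n is the total number of elements.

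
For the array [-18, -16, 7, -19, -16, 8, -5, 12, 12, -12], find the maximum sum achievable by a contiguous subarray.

Using Kadane's algorithm on [-18, -16, 7, -19, -16, 8, -5, 12, 12, -12]:

Scanning through the array:
Position 1 (value -16): max_ending_here = -16, max_so_far = -16
Position 2 (value 7): max_ending_here = 7, max_so_far = 7
Position 3 (value -19): max_ending_here = -12, max_so_far = 7
Position 4 (value -16): max_ending_here = -16, max_so_far = 7
Position 5 (value 8): max_ending_here = 8, max_so_far = 8
Position 6 (value -5): max_ending_here = 3, max_so_far = 8
Position 7 (value 12): max_ending_here = 15, max_so_far = 15
Position 8 (value 12): max_ending_here = 27, max_so_far = 27
Position 9 (value -12): max_ending_here = 15, max_so_far = 27

Maximum subarray: [8, -5, 12, 12]
Maximum sum: 27

The maximum subarray is [8, -5, 12, 12] with sum 27. This subarray runs from index 5 to index 8.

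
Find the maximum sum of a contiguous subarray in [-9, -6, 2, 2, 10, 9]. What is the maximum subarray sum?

Using Kadane's algorithm on [-9, -6, 2, 2, 10, 9]:

Scanning through the array:
Position 1 (value -6): max_ending_here = -6, max_so_far = -6
Position 2 (value 2): max_ending_here = 2, max_so_far = 2
Position 3 (value 2): max_ending_here = 4, max_so_far = 4
Position 4 (value 10): max_ending_here = 14, max_so_far = 14
Position 5 (value 9): max_ending_here = 23, max_so_far = 23

Maximum subarray: [2, 2, 10, 9]
Maximum sum: 23

The maximum subarray is [2, 2, 10, 9] with sum 23. This subarray runs from index 2 to index 5.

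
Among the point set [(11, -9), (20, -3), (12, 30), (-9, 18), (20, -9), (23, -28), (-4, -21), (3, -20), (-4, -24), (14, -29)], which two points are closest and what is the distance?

Computing all pairwise distances among 10 points:

d((11, -9), (20, -3)) = 10.8167
d((11, -9), (12, 30)) = 39.0128
d((11, -9), (-9, 18)) = 33.6006
d((11, -9), (20, -9)) = 9.0
d((11, -9), (23, -28)) = 22.4722
d((11, -9), (-4, -21)) = 19.2094
d((11, -9), (3, -20)) = 13.6015
d((11, -9), (-4, -24)) = 21.2132
d((11, -9), (14, -29)) = 20.2237
d((20, -3), (12, 30)) = 33.9559
d((20, -3), (-9, 18)) = 35.805
d((20, -3), (20, -9)) = 6.0
d((20, -3), (23, -28)) = 25.1794
d((20, -3), (-4, -21)) = 30.0
d((20, -3), (3, -20)) = 24.0416
d((20, -3), (-4, -24)) = 31.8904
d((20, -3), (14, -29)) = 26.6833
d((12, 30), (-9, 18)) = 24.1868
d((12, 30), (20, -9)) = 39.8121
d((12, 30), (23, -28)) = 59.0339
d((12, 30), (-4, -21)) = 53.4509
d((12, 30), (3, -20)) = 50.8035
d((12, 30), (-4, -24)) = 56.3205
d((12, 30), (14, -29)) = 59.0339
d((-9, 18), (20, -9)) = 39.6232
d((-9, 18), (23, -28)) = 56.0357
d((-9, 18), (-4, -21)) = 39.3192
d((-9, 18), (3, -20)) = 39.8497
d((-9, 18), (-4, -24)) = 42.2966
d((-9, 18), (14, -29)) = 52.3259
d((20, -9), (23, -28)) = 19.2354
d((20, -9), (-4, -21)) = 26.8328
d((20, -9), (3, -20)) = 20.2485
d((20, -9), (-4, -24)) = 28.3019
d((20, -9), (14, -29)) = 20.8806
d((23, -28), (-4, -21)) = 27.8927
d((23, -28), (3, -20)) = 21.5407
d((23, -28), (-4, -24)) = 27.2947
d((23, -28), (14, -29)) = 9.0554
d((-4, -21), (3, -20)) = 7.0711
d((-4, -21), (-4, -24)) = 3.0 <-- minimum
d((-4, -21), (14, -29)) = 19.6977
d((3, -20), (-4, -24)) = 8.0623
d((3, -20), (14, -29)) = 14.2127
d((-4, -24), (14, -29)) = 18.6815

Closest pair: (-4, -21) and (-4, -24) with distance 3.0

The closest pair is (-4, -21) and (-4, -24) with Euclidean distance 3.0. For 10 points, brute-force pairwise comparison is shown above. For large n, the divide-and-conquer algorithm (sort by x, recurse on halves, check the dividing strip) achieves O(n log n).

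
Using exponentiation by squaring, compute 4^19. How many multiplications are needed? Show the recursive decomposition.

Computing 4^19 by squaring (build up from 4^1; each line after the first costs one multiplication):

4^1 = 4
4^2 = (4^1)^2 = 4^2 = 16
4^4 = (4^2)^2 = 16^2 = 256
4^8 = (4^4)^2 = 256^2 = 65536
4^9 = 4 * 4^8 = 4 * 65536 = 262144
4^18 = (4^9)^2 = 262144^2 = 68719476736
4^19 = 4 * 4^18 = 4 * 68719476736 = 274877906944

Result: 274877906944
Multiplications needed: 6 (6 lines after 4^1)

4^19 = 274877906944. Using exponentiation by squaring, this requires 6 multiplications. The key idea: if the exponent is even, square the half-power; if odd, multiply by the base once.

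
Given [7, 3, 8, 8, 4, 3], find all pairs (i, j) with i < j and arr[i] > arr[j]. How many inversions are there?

Finding inversions in [7, 3, 8, 8, 4, 3]:

(0, 1): arr[0]=7 > arr[1]=3
(0, 4): arr[0]=7 > arr[4]=4
(0, 5): arr[0]=7 > arr[5]=3
(2, 4): arr[2]=8 > arr[4]=4
(2, 5): arr[2]=8 > arr[5]=3
(3, 4): arr[3]=8 > arr[4]=4
(3, 5): arr[3]=8 > arr[5]=3
(4, 5): arr[4]=4 > arr[5]=3

Total inversions: 8

The array has 8 inversion(s): (0,1), (0,4), (0,5), (2,4), (2,5), (3,4), (3,5), (4,5). Each pair (i,j) satisfies i < j and arr[i] > arr[j].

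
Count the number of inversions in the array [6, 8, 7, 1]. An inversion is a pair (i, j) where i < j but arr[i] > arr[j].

Finding inversions in [6, 8, 7, 1]:

(0, 3): arr[0]=6 > arr[3]=1
(1, 2): arr[1]=8 > arr[2]=7
(1, 3): arr[1]=8 > arr[3]=1
(2, 3): arr[2]=7 > arr[3]=1

Total inversions: 4

The array has 4 inversion(s): (0,3), (1,2), (1,3), (2,3). Each pair (i,j) satisfies i < j and arr[i] > arr[j].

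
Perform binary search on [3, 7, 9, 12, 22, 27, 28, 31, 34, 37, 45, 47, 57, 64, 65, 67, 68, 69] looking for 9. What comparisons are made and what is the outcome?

Binary search for 9 in [3, 7, 9, 12, 22, 27, 28, 31, 34, 37, 45, 47, 57, 64, 65, 67, 68, 69]:

lo=0, hi=17, mid=8, arr[mid]=34 -> 34 > 9, search left half
lo=0, hi=7, mid=3, arr[mid]=12 -> 12 > 9, search left half
lo=0, hi=2, mid=1, arr[mid]=7 -> 7 < 9, search right half
lo=2, hi=2, mid=2, arr[mid]=9 -> Found target at index 2!

Binary search finds 9 at index 2 after 4 comparisons. The search repeatedly halves the search space by comparing with the middle element.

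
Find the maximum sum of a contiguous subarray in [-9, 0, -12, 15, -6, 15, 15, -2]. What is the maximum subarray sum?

Using Kadane's algorithm on [-9, 0, -12, 15, -6, 15, 15, -2]:

Scanning through the array:
Position 1 (value 0): max_ending_here = 0, max_so_far = 0
Position 2 (value -12): max_ending_here = -12, max_so_far = 0
Position 3 (value 15): max_ending_here = 15, max_so_far = 15
Position 4 (value -6): max_ending_here = 9, max_so_far = 15
Position 5 (value 15): max_ending_here = 24, max_so_far = 24
Position 6 (value 15): max_ending_here = 39, max_so_far = 39
Position 7 (value -2): max_ending_here = 37, max_so_far = 39

Maximum subarray: [15, -6, 15, 15]
Maximum sum: 39

The maximum subarray is [15, -6, 15, 15] with sum 39. This subarray runs from index 3 to index 6.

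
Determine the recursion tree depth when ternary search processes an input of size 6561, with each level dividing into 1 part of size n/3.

For divide and conquer with division factor 3:

Problem sizes at each level:
Level 0: 6561
Level 1: 2187
Level 2: 729
Level 3: 243
Level 4: 81
Level 5: 27
Level 6: 9
Level 7: 3
Level 8: 1

The root is level 0 and the size-1 base case is level 8 (the tree spans levels 0 through 8, i.e. 9 levels counting the root), so the depth is the number of divisions: log_3(6561) = 8

The recursion tree depth is log_3(6561) = 8. At each level, the problem size is divided by 3, so it takes 8 divisions to reduce to a base case of size 1. The algorithm makes 1 recursive call at each level.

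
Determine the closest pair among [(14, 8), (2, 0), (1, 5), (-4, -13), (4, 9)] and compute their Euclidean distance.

Computing all pairwise distances among 5 points:

d((14, 8), (2, 0)) = 14.4222
d((14, 8), (1, 5)) = 13.3417
d((14, 8), (-4, -13)) = 27.6586
d((14, 8), (4, 9)) = 10.0499
d((2, 0), (1, 5)) = 5.099
d((2, 0), (-4, -13)) = 14.3178
d((2, 0), (4, 9)) = 9.2195
d((1, 5), (-4, -13)) = 18.6815
d((1, 5), (4, 9)) = 5.0 <-- minimum
d((-4, -13), (4, 9)) = 23.4094

Closest pair: (1, 5) and (4, 9) with distance 5.0

The closest pair is (1, 5) and (4, 9) with Euclidean distance 5.0. For 5 points, brute-force pairwise comparison is shown above. For large n, the divide-and-conquer algorithm (sort by x, recurse on halves, check the dividing strip) achieves O(n log n).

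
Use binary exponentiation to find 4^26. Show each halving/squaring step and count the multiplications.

Computing 4^26 by squaring (build up from 4^1; each line after the first costs one multiplication):

4^1 = 4
4^2 = (4^1)^2 = 4^2 = 16
4^3 = 4 * 4^2 = 4 * 16 = 64
4^6 = (4^3)^2 = 64^2 = 4096
4^12 = (4^6)^2 = 4096^2 = 16777216
4^13 = 4 * 4^12 = 4 * 16777216 = 67108864
4^26 = (4^13)^2 = 67108864^2 = 4503599627370496

Result: 4503599627370496
Multiplications needed: 6 (6 lines after 4^1)

4^26 = 4503599627370496. Using exponentiation by squaring, this requires 6 multiplications. The key idea: if the exponent is even, square the half-power; if odd, multiply by the base once.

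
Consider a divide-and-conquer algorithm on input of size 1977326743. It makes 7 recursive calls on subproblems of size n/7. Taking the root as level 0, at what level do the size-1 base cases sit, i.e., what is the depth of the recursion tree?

For divide and conquer with division factor 7:

Problem sizes at each level:
Level 0: 1977326743
Level 1: 282475249
Level 2: 40353607
Level 3: 5764801
Level 4: 823543
Level 5: 117649
Level 6: 16807
Level 7: 2401
Level 8: 343
Level 9: 49
Level 10: 7
Level 11: 1

The root is level 0 and the size-1 base case is level 11 (the tree spans levels 0 through 11, i.e. 12 levels counting the root), so the depth is the number of divisions: log_7(1977326743) = 11

The recursion tree depth is log_7(1977326743) = 11. At each level, the problem size is divided by 7, so it takes 11 divisions to reduce to a base case of size 1. The algorithm makes 7 recursive calls at each level.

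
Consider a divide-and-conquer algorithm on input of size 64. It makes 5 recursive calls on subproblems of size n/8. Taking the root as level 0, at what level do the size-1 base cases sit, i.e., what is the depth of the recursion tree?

For divide and conquer with division factor 8:

Problem sizes at each level:
Level 0: 64
Level 1: 8
Level 2: 1

The root is level 0 and the size-1 base case is level 2 (the tree spans levels 0 through 2, i.e. 3 levels counting the root), so the depth is the number of divisions: log_8(64) = 2

The recursion tree depth is log_8(64) = 2. At each level, the problem size is divided by 8, so it takes 2 divisions to reduce to a base case of size 1. The algorithm makes 5 recursive calls at each level.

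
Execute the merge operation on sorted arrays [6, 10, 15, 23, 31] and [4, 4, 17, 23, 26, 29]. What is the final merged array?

Merging process:

Compare 6 vs 4: take 4 from right. Merged: [4]
Compare 6 vs 4: take 4 from right. Merged: [4, 4]
Compare 6 vs 17: take 6 from left. Merged: [4, 4, 6]
Compare 10 vs 17: take 10 from left. Merged: [4, 4, 6, 10]
Compare 15 vs 17: take 15 from left. Merged: [4, 4, 6, 10, 15]
Compare 23 vs 17: take 17 from right. Merged: [4, 4, 6, 10, 15, 17]
Compare 23 vs 23: take 23 from left. Merged: [4, 4, 6, 10, 15, 17, 23]
Compare 31 vs 23: take 23 from right. Merged: [4, 4, 6, 10, 15, 17, 23, 23]
Compare 31 vs 26: take 26 from right. Merged: [4, 4, 6, 10, 15, 17, 23, 23, 26]
Compare 31 vs 29: take 29 from right. Merged: [4, 4, 6, 10, 15, 17, 23, 23, 26, 29]
Append remaining from left: [31]. Merged: [4, 4, 6, 10, 15, 17, 23, 23, 26, 29, 31]

Final merged array: [4, 4, 6, 10, 15, 17, 23, 23, 26, 29, 31]
Total comparisons: 10

The merged array is [4, 4, 6, 10, 15, 17, 23, 23, 26, 29, 31], requiring 10 comparisons. The merge step runs in O(n) time where n is the total number of elements.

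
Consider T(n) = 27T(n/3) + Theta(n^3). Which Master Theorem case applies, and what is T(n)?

Master Theorem for T(n) = 27T(n/3) + O(n^3):

a = 27, b = 3, c = 3
log_b(a) = log_3(27) = 3.0000

Case 2: c = 3 = log_3(27) = 3.0000
T(n) = O(n^3 log n) = O(n^3 log n)

For T(n) = 27T(n/3) + O(n^3): log_3(27) = 3.0000. This is Case 2 of the Master Theorem (c = log_b(a), equal work at all levels), giving O(n^3 log n).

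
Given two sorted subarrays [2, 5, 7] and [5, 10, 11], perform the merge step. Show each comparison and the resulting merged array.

Merging process:

Compare 2 vs 5: take 2 from left. Merged: [2]
Compare 5 vs 5: take 5 from left. Merged: [2, 5]
Compare 7 vs 5: take 5 from right. Merged: [2, 5, 5]
Compare 7 vs 10: take 7 from left. Merged: [2, 5, 5, 7]
Append remaining from right: [10, 11]. Merged: [2, 5, 5, 7, 10, 11]

Final merged array: [2, 5, 5, 7, 10, 11]
Total comparisons: 4

The merged array is [2, 5, 5, 7, 10, 11], requiring 4 comparisons. The merge step runs in O(n) time where n is the total number of elements.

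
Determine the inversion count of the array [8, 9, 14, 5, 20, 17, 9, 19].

Finding inversions in [8, 9, 14, 5, 20, 17, 9, 19]:

(0, 3): arr[0]=8 > arr[3]=5
(1, 3): arr[1]=9 > arr[3]=5
(2, 3): arr[2]=14 > arr[3]=5
(2, 6): arr[2]=14 > arr[6]=9
(4, 5): arr[4]=20 > arr[5]=17
(4, 6): arr[4]=20 > arr[6]=9
(4, 7): arr[4]=20 > arr[7]=19
(5, 6): arr[5]=17 > arr[6]=9

Total inversions: 8

The array has 8 inversion(s): (0,3), (1,3), (2,3), (2,6), (4,5), (4,6), (4,7), (5,6). Each pair (i,j) satisfies i < j and arr[i] > arr[j].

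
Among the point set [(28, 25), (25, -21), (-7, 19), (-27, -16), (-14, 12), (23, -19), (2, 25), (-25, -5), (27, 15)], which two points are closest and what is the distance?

Computing all pairwise distances among 9 points:

d((28, 25), (25, -21)) = 46.0977
d((28, 25), (-7, 19)) = 35.5106
d((28, 25), (-27, -16)) = 68.6003
d((28, 25), (-14, 12)) = 43.9659
d((28, 25), (23, -19)) = 44.2832
d((28, 25), (2, 25)) = 26.0
d((28, 25), (-25, -5)) = 60.9016
d((28, 25), (27, 15)) = 10.0499
d((25, -21), (-7, 19)) = 51.225
d((25, -21), (-27, -16)) = 52.2398
d((25, -21), (-14, 12)) = 51.0882
d((25, -21), (23, -19)) = 2.8284 <-- minimum
d((25, -21), (2, 25)) = 51.4296
d((25, -21), (-25, -5)) = 52.4976
d((25, -21), (27, 15)) = 36.0555
d((-7, 19), (-27, -16)) = 40.3113
d((-7, 19), (-14, 12)) = 9.8995
d((-7, 19), (23, -19)) = 48.4149
d((-7, 19), (2, 25)) = 10.8167
d((-7, 19), (-25, -5)) = 30.0
d((-7, 19), (27, 15)) = 34.2345
d((-27, -16), (-14, 12)) = 30.8707
d((-27, -16), (23, -19)) = 50.0899
d((-27, -16), (2, 25)) = 50.2195
d((-27, -16), (-25, -5)) = 11.1803
d((-27, -16), (27, 15)) = 62.2656
d((-14, 12), (23, -19)) = 48.2701
d((-14, 12), (2, 25)) = 20.6155
d((-14, 12), (-25, -5)) = 20.2485
d((-14, 12), (27, 15)) = 41.1096
d((23, -19), (2, 25)) = 48.7545
d((23, -19), (-25, -5)) = 50.0
d((23, -19), (27, 15)) = 34.2345
d((2, 25), (-25, -5)) = 40.3609
d((2, 25), (27, 15)) = 26.9258
d((-25, -5), (27, 15)) = 55.7136

Closest pair: (25, -21) and (23, -19) with distance 2.8284

The closest pair is (25, -21) and (23, -19) with Euclidean distance 2.8284. For 9 points, brute-force pairwise comparison is shown above. For large n, the divide-and-conquer algorithm (sort by x, recurse on halves, check the dividing strip) achieves O(n log n).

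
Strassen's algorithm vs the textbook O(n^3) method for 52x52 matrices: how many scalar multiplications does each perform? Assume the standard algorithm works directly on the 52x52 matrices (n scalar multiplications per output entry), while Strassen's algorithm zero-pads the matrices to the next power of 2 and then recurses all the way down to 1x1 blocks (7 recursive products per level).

Matrix multiplication for 52x52 matrices:

Strassen's algorithm requires power-of-2 dimensions. Pad 52x52 to 64x64 (next power of 2).

Standard algorithm: 52^3 = 140608 multiplications
Strassen's algorithm: 7^(log2(64)) = 7^6 = 117649 multiplications
Savings: 140608 - 117649 = 22959 multiplications

Standard: 140608 multiplications (52^3). Strassen: 117649 multiplications (7^6, after padding to 64x64). Strassen reduces 8 recursive multiplications to 7 at each level.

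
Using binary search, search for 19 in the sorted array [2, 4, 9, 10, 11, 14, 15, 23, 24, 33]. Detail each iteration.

Binary search for 19 in [2, 4, 9, 10, 11, 14, 15, 23, 24, 33]:

lo=0, hi=9, mid=4, arr[mid]=11 -> 11 < 19, search right half
lo=5, hi=9, mid=7, arr[mid]=23 -> 23 > 19, search left half
lo=5, hi=6, mid=5, arr[mid]=14 -> 14 < 19, search right half
lo=6, hi=6, mid=6, arr[mid]=15 -> 15 < 19, search right half
lo=7 > hi=6, target 19 not found

Binary search determines that 19 is not in the array after 4 comparisons. The search space was exhausted without finding the target.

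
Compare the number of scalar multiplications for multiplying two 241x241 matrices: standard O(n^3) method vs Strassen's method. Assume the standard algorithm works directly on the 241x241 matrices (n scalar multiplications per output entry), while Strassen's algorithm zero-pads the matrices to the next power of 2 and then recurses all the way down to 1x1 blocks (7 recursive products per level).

Matrix multiplication for 241x241 matrices:

Strassen's algorithm requires power-of-2 dimensions. Pad 241x241 to 256x256 (next power of 2).

Standard algorithm: 241^3 = 13997521 multiplications
Strassen's algorithm: 7^(log2(256)) = 7^8 = 5764801 multiplications
Savings: 13997521 - 5764801 = 8232720 multiplications

Standard: 13997521 multiplications (241^3). Strassen: 5764801 multiplications (7^8, after padding to 256x256). Strassen reduces 8 recursive multiplications to 7 at each level.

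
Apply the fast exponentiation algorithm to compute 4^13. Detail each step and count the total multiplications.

Computing 4^13 by squaring (build up from 4^1; each line after the first costs one multiplication):

4^1 = 4
4^2 = (4^1)^2 = 4^2 = 16
4^3 = 4 * 4^2 = 4 * 16 = 64
4^6 = (4^3)^2 = 64^2 = 4096
4^12 = (4^6)^2 = 4096^2 = 16777216
4^13 = 4 * 4^12 = 4 * 16777216 = 67108864

Result: 67108864
Multiplications needed: 5 (5 lines after 4^1)

4^13 = 67108864. Using exponentiation by squaring, this requires 5 multiplications. The key idea: if the exponent is even, square the half-power; if odd, multiply by the base once.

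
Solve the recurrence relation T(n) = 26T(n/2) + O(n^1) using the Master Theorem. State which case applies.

Master Theorem for T(n) = 26T(n/2) + O(n^1):

a = 26, b = 2, c = 1
log_b(a) = log_2(26) = 4.7004

Case 1: c = 1 < log_2(26) = 4.7004
T(n) = O(n^(log_2 26))

For T(n) = 26T(n/2) + O(n^1): log_2(26) = 4.7004. This is Case 1 of the Master Theorem (c < log_b(a), work dominated by leaves), giving O(n^(log_2 26)).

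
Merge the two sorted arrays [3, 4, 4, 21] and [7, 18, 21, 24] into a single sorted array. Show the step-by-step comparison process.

Merging process:

Compare 3 vs 7: take 3 from left. Merged: [3]
Compare 4 vs 7: take 4 from left. Merged: [3, 4]
Compare 4 vs 7: take 4 from left. Merged: [3, 4, 4]
Compare 21 vs 7: take 7 from right. Merged: [3, 4, 4, 7]
Compare 21 vs 18: take 18 from right. Merged: [3, 4, 4, 7, 18]
Compare 21 vs 21: take 21 from left. Merged: [3, 4, 4, 7, 18, 21]
Append remaining from right: [21, 24]. Merged: [3, 4, 4, 7, 18, 21, 21, 24]

Final merged array: [3, 4, 4, 7, 18, 21, 21, 24]
Total comparisons: 6

The merged array is [3, 4, 4, 7, 18, 21, 21, 24], requiring 6 comparisons. The merge step runs in O(n) time where n is the total number of elements.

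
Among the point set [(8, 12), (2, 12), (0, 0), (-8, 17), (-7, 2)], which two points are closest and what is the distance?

Computing all pairwise distances among 5 points:

d((8, 12), (2, 12)) = 6.0 <-- minimum
d((8, 12), (0, 0)) = 14.4222
d((8, 12), (-8, 17)) = 16.7631
d((8, 12), (-7, 2)) = 18.0278
d((2, 12), (0, 0)) = 12.1655
d((2, 12), (-8, 17)) = 11.1803
d((2, 12), (-7, 2)) = 13.4536
d((0, 0), (-8, 17)) = 18.7883
d((0, 0), (-7, 2)) = 7.2801
d((-8, 17), (-7, 2)) = 15.0333

Closest pair: (8, 12) and (2, 12) with distance 6.0

The closest pair is (8, 12) and (2, 12) with Euclidean distance 6.0. For 5 points, brute-force pairwise comparison is shown above. For large n, the divide-and-conquer algorithm (sort by x, recurse on halves, check the dividing strip) achieves O(n log n).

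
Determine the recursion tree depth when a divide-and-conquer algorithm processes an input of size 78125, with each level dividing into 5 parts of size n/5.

For divide and conquer with division factor 5:

Problem sizes at each level:
Level 0: 78125
Level 1: 15625
Level 2: 3125
Level 3: 625
Level 4: 125
Level 5: 25
Level 6: 5
Level 7: 1

The root is level 0 and the size-1 base case is level 7 (the tree spans levels 0 through 7, i.e. 8 levels counting the root), so the depth is the number of divisions: log_5(78125) = 7

The recursion tree depth is log_5(78125) = 7. At each level, the problem size is divided by 5, so it takes 7 divisions to reduce to a base case of size 1. The algorithm makes 5 recursive calls at each level.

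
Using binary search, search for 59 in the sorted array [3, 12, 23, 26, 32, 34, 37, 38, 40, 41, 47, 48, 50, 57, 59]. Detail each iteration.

Binary search for 59 in [3, 12, 23, 26, 32, 34, 37, 38, 40, 41, 47, 48, 50, 57, 59]:

lo=0, hi=14, mid=7, arr[mid]=38 -> 38 < 59, search right half
lo=8, hi=14, mid=11, arr[mid]=48 -> 48 < 59, search right half
lo=12, hi=14, mid=13, arr[mid]=57 -> 57 < 59, search right half
lo=14, hi=14, mid=14, arr[mid]=59 -> Found target at index 14!

Binary search finds 59 at index 14 after 4 comparisons. The search repeatedly halves the search space by comparing with the middle element.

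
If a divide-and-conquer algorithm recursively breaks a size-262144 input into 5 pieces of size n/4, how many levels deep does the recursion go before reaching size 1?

For divide and conquer with division factor 4:

Problem sizes at each level:
Level 0: 262144
Level 1: 65536
Level 2: 16384
Level 3: 4096
Level 4: 1024
Level 5: 256
Level 6: 64
Level 7: 16
Level 8: 4
Level 9: 1

The root is level 0 and the size-1 base case is level 9 (the tree spans levels 0 through 9, i.e. 10 levels counting the root), so the depth is the number of divisions: log_4(262144) = 9

The recursion tree depth is log_4(262144) = 9. At each level, the problem size is divided by 4, so it takes 9 divisions to reduce to a base case of size 1. The algorithm makes 5 recursive calls at each level.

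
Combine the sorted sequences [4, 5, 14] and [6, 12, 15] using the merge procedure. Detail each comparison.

Merging process:

Compare 4 vs 6: take 4 from left. Merged: [4]
Compare 5 vs 6: take 5 from left. Merged: [4, 5]
Compare 14 vs 6: take 6 from right. Merged: [4, 5, 6]
Compare 14 vs 12: take 12 from right. Merged: [4, 5, 6, 12]
Compare 14 vs 15: take 14 from left. Merged: [4, 5, 6, 12, 14]
Append remaining from right: [15]. Merged: [4, 5, 6, 12, 14, 15]

Final merged array: [4, 5, 6, 12, 14, 15]
Total comparisons: 5

The merged array is [4, 5, 6, 12, 14, 15], requiring 5 comparisons. The merge step runs in O(n) time where n is the total number of elements.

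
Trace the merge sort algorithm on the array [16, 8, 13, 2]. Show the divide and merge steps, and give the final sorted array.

Merge sort trace:

Split: [16, 8, 13, 2] -> [16, 8] and [13, 2]
  Split: [16, 8] -> [16] and [8]
  Merge: [16] + [8] -> [8, 16]
  Split: [13, 2] -> [13] and [2]
  Merge: [13] + [2] -> [2, 13]
Merge: [8, 16] + [2, 13] -> [2, 8, 13, 16]

Final sorted array: [2, 8, 13, 16]

The merge sort proceeds by recursively splitting the array and merging sorted halves.
After all merges, the sorted array is [2, 8, 13, 16].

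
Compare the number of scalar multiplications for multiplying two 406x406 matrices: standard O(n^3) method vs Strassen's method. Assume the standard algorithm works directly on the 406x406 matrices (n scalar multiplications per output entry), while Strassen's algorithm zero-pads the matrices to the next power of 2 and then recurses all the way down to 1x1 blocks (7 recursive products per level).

Matrix multiplication for 406x406 matrices:

Strassen's algorithm requires power-of-2 dimensions. Pad 406x406 to 512x512 (next power of 2).

Standard algorithm: 406^3 = 66923416 multiplications
Strassen's algorithm: 7^(log2(512)) = 7^9 = 40353607 multiplications
Savings: 66923416 - 40353607 = 26569809 multiplications

Standard: 66923416 multiplications (406^3). Strassen: 40353607 multiplications (7^9, after padding to 512x512). Strassen reduces 8 recursive multiplications to 7 at each level.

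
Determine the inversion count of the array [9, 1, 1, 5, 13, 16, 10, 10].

Finding inversions in [9, 1, 1, 5, 13, 16, 10, 10]:

(0, 1): arr[0]=9 > arr[1]=1
(0, 2): arr[0]=9 > arr[2]=1
(0, 3): arr[0]=9 > arr[3]=5
(4, 6): arr[4]=13 > arr[6]=10
(4, 7): arr[4]=13 > arr[7]=10
(5, 6): arr[5]=16 > arr[6]=10
(5, 7): arr[5]=16 > arr[7]=10

Total inversions: 7

The array has 7 inversion(s): (0,1), (0,2), (0,3), (4,6), (4,7), (5,6), (5,7). Each pair (i,j) satisfies i < j and arr[i] > arr[j].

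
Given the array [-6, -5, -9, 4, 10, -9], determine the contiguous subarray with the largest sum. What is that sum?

Using Kadane's algorithm on [-6, -5, -9, 4, 10, -9]:

Scanning through the array:
Position 1 (value -5): max_ending_here = -5, max_so_far = -5
Position 2 (value -9): max_ending_here = -9, max_so_far = -5
Position 3 (value 4): max_ending_here = 4, max_so_far = 4
Position 4 (value 10): max_ending_here = 14, max_so_far = 14
Position 5 (value -9): max_ending_here = 5, max_so_far = 14

Maximum subarray: [4, 10]
Maximum sum: 14

The maximum subarray is [4, 10] with sum 14. This subarray runs from index 3 to index 4.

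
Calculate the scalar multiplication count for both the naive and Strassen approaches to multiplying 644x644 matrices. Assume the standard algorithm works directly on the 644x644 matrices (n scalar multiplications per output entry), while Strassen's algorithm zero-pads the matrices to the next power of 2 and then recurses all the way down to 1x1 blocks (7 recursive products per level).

Matrix multiplication for 644x644 matrices:

Strassen's algorithm requires power-of-2 dimensions. Pad 644x644 to 1024x1024 (next power of 2).

Standard algorithm: 644^3 = 267089984 multiplications
Strassen's algorithm: 7^(log2(1024)) = 7^10 = 282475249 multiplications
Difference: 267089984 - 282475249 = -15385265 (Strassen uses MORE here due to padding overhead — for small or just-over-power-of-2 n, padding can outweigh the per-level savings)

Standard: 267089984 multiplications (644^3). Strassen: 282475249 multiplications (7^10, after padding to 1024x1024). Strassen reduces 8 recursive multiplications to 7 at each level.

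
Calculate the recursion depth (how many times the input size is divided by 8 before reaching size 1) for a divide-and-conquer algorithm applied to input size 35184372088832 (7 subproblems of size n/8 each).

For divide and conquer with division factor 8:

Problem sizes at each level:
Level 0: 35184372088832
Level 1: 4398046511104
Level 2: 549755813888
Level 3: 68719476736
Level 4: 8589934592
Level 5: 1073741824
Level 6: 134217728
Level 7: 16777216
Level 8: 2097152
Level 9: 262144
Level 10: 32768
Level 11: 4096
Level 12: 512
Level 13: 64
Level 14: 8
Level 15: 1

The root is level 0 and the size-1 base case is level 15 (the tree spans levels 0 through 15, i.e. 16 levels counting the root), so the depth is the number of divisions: log_8(35184372088832) = 15

The recursion tree depth is log_8(35184372088832) = 15. At each level, the problem size is divided by 8, so it takes 15 divisions to reduce to a base case of size 1. The algorithm makes 7 recursive calls at each level.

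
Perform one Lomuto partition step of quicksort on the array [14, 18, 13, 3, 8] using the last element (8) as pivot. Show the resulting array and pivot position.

Lomuto partition with pivot = 8:

Initial array: [14, 18, 13, 3, 8]

arr[0]=14 > 8: no swap
arr[1]=18 > 8: no swap
arr[2]=13 > 8: no swap
arr[3]=3 <= 8: swap with position 0, array becomes [3, 18, 13, 14, 8]

Place pivot at position 1: [3, 8, 13, 14, 18]
Pivot position: 1

After partitioning with pivot 8, the array becomes [3, 8, 13, 14, 18]. The pivot is placed at index 1. All elements to the left of the pivot are <= 8, and all elements to the right are > 8.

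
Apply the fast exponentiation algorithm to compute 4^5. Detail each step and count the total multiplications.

Computing 4^5 by squaring (build up from 4^1; each line after the first costs one multiplication):

4^1 = 4
4^2 = (4^1)^2 = 4^2 = 16
4^4 = (4^2)^2 = 16^2 = 256
4^5 = 4 * 4^4 = 4 * 256 = 1024

Result: 1024
Multiplications needed: 3 (3 lines after 4^1)

4^5 = 1024. Using exponentiation by squaring, this requires 3 multiplications. The key idea: if the exponent is even, square the half-power; if odd, multiply by the base once.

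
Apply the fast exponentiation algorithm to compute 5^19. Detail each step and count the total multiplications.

Computing 5^19 by squaring (build up from 5^1; each line after the first costs one multiplication):

5^1 = 5
5^2 = (5^1)^2 = 5^2 = 25
5^4 = (5^2)^2 = 25^2 = 625
5^8 = (5^4)^2 = 625^2 = 390625
5^9 = 5 * 5^8 = 5 * 390625 = 1953125
5^18 = (5^9)^2 = 1953125^2 = 3814697265625
5^19 = 5 * 5^18 = 5 * 3814697265625 = 19073486328125

Result: 19073486328125
Multiplications needed: 6 (6 lines after 5^1)

5^19 = 19073486328125. Using exponentiation by squaring, this requires 6 multiplications. The key idea: if the exponent is even, square the half-power; if odd, multiply by the base once.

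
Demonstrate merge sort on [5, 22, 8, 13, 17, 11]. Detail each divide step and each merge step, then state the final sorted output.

Merge sort trace:

Split: [5, 22, 8, 13, 17, 11] -> [5, 22, 8] and [13, 17, 11]
  Split: [5, 22, 8] -> [5] and [22, 8]
    Split: [22, 8] -> [22] and [8]
    Merge: [22] + [8] -> [8, 22]
  Merge: [5] + [8, 22] -> [5, 8, 22]
  Split: [13, 17, 11] -> [13] and [17, 11]
    Split: [17, 11] -> [17] and [11]
    Merge: [17] + [11] -> [11, 17]
  Merge: [13] + [11, 17] -> [11, 13, 17]
Merge: [5, 8, 22] + [11, 13, 17] -> [5, 8, 11, 13, 17, 22]

Final sorted array: [5, 8, 11, 13, 17, 22]

The merge sort proceeds by recursively splitting the array and merging sorted halves.
After all merges, the sorted array is [5, 8, 11, 13, 17, 22].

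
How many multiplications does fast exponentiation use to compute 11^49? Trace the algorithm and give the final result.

Computing 11^49 by squaring (build up from 11^1; each line after the first costs one multiplication):

11^1 = 11
11^2 = (11^1)^2 = 11^2 = 121
11^3 = 11 * 11^2 = 11 * 121 = 1331
11^6 = (11^3)^2 = 1331^2 = 1771561
11^12 = (11^6)^2 = 1771561^2 = 3138428376721
11^24 = (11^12)^2 = 3138428376721^2 = 9849732675807611094711841
11^48 = (11^24)^2 = 9849732675807611094711841^2 = 97017233784872162402203715694511008214034825609281
11^49 = 11 * 11^48 = 11 * 97017233784872162402203715694511008214034825609281 = 1067189571633593786424240872639621090354383081702091

Result: 1067189571633593786424240872639621090354383081702091
Multiplications needed: 7 (7 lines after 11^1)

11^49 = 1067189571633593786424240872639621090354383081702091. Using exponentiation by squaring, this requires 7 multiplications. The key idea: if the exponent is even, square the half-power; if odd, multiply by the base once.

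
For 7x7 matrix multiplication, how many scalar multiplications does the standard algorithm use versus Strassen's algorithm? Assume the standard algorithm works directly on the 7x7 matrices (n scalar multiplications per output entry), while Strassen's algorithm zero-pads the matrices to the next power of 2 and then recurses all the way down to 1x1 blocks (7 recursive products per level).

Matrix multiplication for 7x7 matrices:

Strassen's algorithm requires power-of-2 dimensions. Pad 7x7 to 8x8 (next power of 2).

Standard algorithm: 7^3 = 343 multiplications
Strassen's algorithm: 7^(log2(8)) = 7^3 = 343 multiplications
Savings: 343 - 343 = 0 multiplications

Standard: 343 multiplications (7^3). Strassen: 343 multiplications (7^3, after padding to 8x8). Strassen reduces 8 recursive multiplications to 7 at each level.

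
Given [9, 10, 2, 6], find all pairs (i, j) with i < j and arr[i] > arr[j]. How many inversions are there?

Finding inversions in [9, 10, 2, 6]:

(0, 2): arr[0]=9 > arr[2]=2
(0, 3): arr[0]=9 > arr[3]=6
(1, 2): arr[1]=10 > arr[2]=2
(1, 3): arr[1]=10 > arr[3]=6

Total inversions: 4

The array has 4 inversion(s): (0,2), (0,3), (1,2), (1,3). Each pair (i,j) satisfies i < j and arr[i] > arr[j].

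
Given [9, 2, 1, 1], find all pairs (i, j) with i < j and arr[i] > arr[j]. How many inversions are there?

Finding inversions in [9, 2, 1, 1]:

(0, 1): arr[0]=9 > arr[1]=2
(0, 2): arr[0]=9 > arr[2]=1
(0, 3): arr[0]=9 > arr[3]=1
(1, 2): arr[1]=2 > arr[2]=1
(1, 3): arr[1]=2 > arr[3]=1

Total inversions: 5

The array has 5 inversion(s): (0,1), (0,2), (0,3), (1,2), (1,3). Each pair (i,j) satisfies i < j and arr[i] > arr[j].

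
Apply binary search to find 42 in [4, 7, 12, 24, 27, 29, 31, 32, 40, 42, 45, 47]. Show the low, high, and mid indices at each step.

Binary search for 42 in [4, 7, 12, 24, 27, 29, 31, 32, 40, 42, 45, 47]:

lo=0, hi=11, mid=5, arr[mid]=29 -> 29 < 42, search right half
lo=6, hi=11, mid=8, arr[mid]=40 -> 40 < 42, search right half
lo=9, hi=11, mid=10, arr[mid]=45 -> 45 > 42, search left half
lo=9, hi=9, mid=9, arr[mid]=42 -> Found target at index 9!

Binary search finds 42 at index 9 after 4 comparisons. The search repeatedly halves the search space by comparing with the middle element.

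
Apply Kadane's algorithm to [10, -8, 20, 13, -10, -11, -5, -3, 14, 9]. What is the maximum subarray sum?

Using Kadane's algorithm on [10, -8, 20, 13, -10, -11, -5, -3, 14, 9]:

Scanning through the array:
Position 1 (value -8): max_ending_here = 2, max_so_far = 10
Position 2 (value 20): max_ending_here = 22, max_so_far = 22
Position 3 (value 13): max_ending_here = 35, max_so_far = 35
Position 4 (value -10): max_ending_here = 25, max_so_far = 35
Position 5 (value -11): max_ending_here = 14, max_so_far = 35
Position 6 (value -5): max_ending_here = 9, max_so_far = 35
Position 7 (value -3): max_ending_here = 6, max_so_far = 35
Position 8 (value 14): max_ending_here = 20, max_so_far = 35
Position 9 (value 9): max_ending_here = 29, max_so_far = 35

Maximum subarray: [10, -8, 20, 13]
Maximum sum: 35

The maximum subarray is [10, -8, 20, 13] with sum 35. This subarray runs from index 0 to index 3.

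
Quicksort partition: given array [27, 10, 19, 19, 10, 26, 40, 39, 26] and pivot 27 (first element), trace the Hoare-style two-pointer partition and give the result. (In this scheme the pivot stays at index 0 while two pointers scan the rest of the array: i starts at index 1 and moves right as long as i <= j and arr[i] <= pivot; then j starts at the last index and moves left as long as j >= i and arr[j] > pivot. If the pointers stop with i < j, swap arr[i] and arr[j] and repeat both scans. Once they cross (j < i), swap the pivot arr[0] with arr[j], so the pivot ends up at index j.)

Hoare-style two-pointer partition with pivot = 27:

Initial array: [27, 10, 19, 19, 10, 26, 40, 39, 26]

Pointers start at i = 1, j = 8.
i stops at index 6 (arr[6]=40 > 27), j stops at index 8 (arr[8]=26 <= 27): swap arr[6] and arr[8], array becomes [27, 10, 19, 19, 10, 26, 26, 39, 40]
i ends at 7, j ends at 6: the pointers have crossed (j < i), so scanning stops.

Swap pivot arr[0] with arr[6] to place pivot at position 6: [26, 10, 19, 19, 10, 26, 27, 39, 40]
Pivot position: 6

After partitioning with pivot 27, the array becomes [26, 10, 19, 19, 10, 26, 27, 39, 40]. The pivot is placed at index 6. All elements to the left of the pivot are <= 27, and all elements to the right are > 27.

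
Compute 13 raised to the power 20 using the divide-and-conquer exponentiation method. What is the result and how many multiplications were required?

Computing 13^20 by squaring (build up from 13^1; each line after the first costs one multiplication):

13^1 = 13
13^2 = (13^1)^2 = 13^2 = 169
13^4 = (13^2)^2 = 169^2 = 28561
13^5 = 13 * 13^4 = 13 * 28561 = 371293
13^10 = (13^5)^2 = 371293^2 = 137858491849
13^20 = (13^10)^2 = 137858491849^2 = 19004963774880799438801

Result: 19004963774880799438801
Multiplications needed: 5 (5 lines after 13^1)

13^20 = 19004963774880799438801. Using exponentiation by squaring, this requires 5 multiplications. The key idea: if the exponent is even, square the half-power; if odd, multiply by the base once.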